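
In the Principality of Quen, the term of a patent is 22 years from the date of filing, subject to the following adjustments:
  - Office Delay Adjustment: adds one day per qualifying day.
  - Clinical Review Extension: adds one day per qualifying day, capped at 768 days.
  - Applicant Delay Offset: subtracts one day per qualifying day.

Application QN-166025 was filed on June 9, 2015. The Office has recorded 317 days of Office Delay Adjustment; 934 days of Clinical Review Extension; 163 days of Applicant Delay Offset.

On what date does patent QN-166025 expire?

December 18, 2039

Base term: filing date + 22 years → 9 June 2037.
Office Delay Adjustment: +317 days → 22 April 2038.
Clinical Review Extension: 934 days claimed exceeds the 768-day cap, so +768 days → 29 May 2040.
Applicant Delay Offset: −163 days → 18 December 2039.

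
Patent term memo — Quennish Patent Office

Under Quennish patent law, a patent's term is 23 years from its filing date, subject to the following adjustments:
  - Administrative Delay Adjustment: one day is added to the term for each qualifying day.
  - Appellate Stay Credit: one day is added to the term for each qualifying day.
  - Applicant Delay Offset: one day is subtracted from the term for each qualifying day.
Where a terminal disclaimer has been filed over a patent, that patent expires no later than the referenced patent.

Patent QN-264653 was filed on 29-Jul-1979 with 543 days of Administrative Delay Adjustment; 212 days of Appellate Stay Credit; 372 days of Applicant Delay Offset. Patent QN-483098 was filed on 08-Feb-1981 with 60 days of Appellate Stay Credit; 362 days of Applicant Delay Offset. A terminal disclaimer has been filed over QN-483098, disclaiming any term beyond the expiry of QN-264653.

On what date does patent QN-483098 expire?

2003-04-12

Natural term of QN-483098:
  Base: filing + 23 years → 8 February 2004.
  Appellate Stay Credit: +60 days → 8 April 2004.
  Applicant Delay Offset: −362 days → 12 April 2003.
Expiry of referenced patent QN-264653:
  Base: filing + 23 years → 29 July 2002.
  Administrative Delay Adjustment: +543 days → 23 January 2004.
  Appellate Stay Credit: +212 days → 22 August 2004.
  Applicant Delay Offset: −372 days → 16 August 2003.
Terminal disclaimer: QN-483098 expires on the earlier of 12 April 2003 and 16 August 2003.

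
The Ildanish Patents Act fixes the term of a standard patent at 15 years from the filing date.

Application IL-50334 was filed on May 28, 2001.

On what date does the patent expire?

2016-05-28

Filing date + 15 years → 28 May 2016.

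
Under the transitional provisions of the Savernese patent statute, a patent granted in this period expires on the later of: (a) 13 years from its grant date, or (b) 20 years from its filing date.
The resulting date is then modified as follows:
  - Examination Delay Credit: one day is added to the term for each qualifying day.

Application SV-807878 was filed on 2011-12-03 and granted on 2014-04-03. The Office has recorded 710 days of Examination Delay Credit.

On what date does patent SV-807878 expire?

November 12, 2033

(a) grant + 13 years → 3 April 2027.
(b) filing + 20 years → 3 December 2031.
Later of the two: 3 December 2031.
Examination Delay Credit: +710 days → 12 November 2033.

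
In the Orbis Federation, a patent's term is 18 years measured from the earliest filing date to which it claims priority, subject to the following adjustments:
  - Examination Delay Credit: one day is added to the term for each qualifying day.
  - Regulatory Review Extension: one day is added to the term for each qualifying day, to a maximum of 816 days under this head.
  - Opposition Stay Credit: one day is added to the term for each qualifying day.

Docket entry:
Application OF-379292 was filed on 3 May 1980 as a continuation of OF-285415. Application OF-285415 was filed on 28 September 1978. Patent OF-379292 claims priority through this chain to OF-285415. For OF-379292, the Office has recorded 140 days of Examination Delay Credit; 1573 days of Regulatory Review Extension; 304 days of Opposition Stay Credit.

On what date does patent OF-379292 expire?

Earliest priority filing: 28 September 1978.
Base term: 28 September 1978 + 18 years → 28 September 1996.
Examination Delay Credit: +140 days → 15 February 1997.
Regulatory Review Extension: 1573 days claimed exceeds the 816-day cap, so +816 days → 12 May 1999.
Opposition Stay Credit: +304 days → 11 March 2000.

March 11, 2000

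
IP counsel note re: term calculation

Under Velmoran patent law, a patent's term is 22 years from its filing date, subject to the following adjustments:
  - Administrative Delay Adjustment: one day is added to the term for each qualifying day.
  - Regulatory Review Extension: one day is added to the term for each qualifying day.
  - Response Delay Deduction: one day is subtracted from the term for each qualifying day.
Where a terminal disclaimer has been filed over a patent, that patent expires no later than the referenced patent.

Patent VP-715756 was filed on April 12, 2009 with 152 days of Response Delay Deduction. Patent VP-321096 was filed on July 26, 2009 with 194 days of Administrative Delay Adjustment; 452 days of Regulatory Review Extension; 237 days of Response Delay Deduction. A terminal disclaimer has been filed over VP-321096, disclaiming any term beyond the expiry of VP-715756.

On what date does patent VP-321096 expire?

2030-11-11

Natural term of VP-321096:
  Base: filing + 22 years → 26 July 2031.
  Administrative Delay Adjustment: +194 days → 5 February 2032.
  Regulatory Review Extension: +452 days → 2 May 2033.
  Response Delay Deduction: −237 days → 7 September 2032.
Expiry of referenced patent VP-715756:
  Base: filing + 22 years → 12 April 2031.
  Response Delay Deduction: −152 days → 11 November 2030.
Terminal disclaimer: VP-321096 expires on the earlier of 7 September 2032 and 11 November 2030.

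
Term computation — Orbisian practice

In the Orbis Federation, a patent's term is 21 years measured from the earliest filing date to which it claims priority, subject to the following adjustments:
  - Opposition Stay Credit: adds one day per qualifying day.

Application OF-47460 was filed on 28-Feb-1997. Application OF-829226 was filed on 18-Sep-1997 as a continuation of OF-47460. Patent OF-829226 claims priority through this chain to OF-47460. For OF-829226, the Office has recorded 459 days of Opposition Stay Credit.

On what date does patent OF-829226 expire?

Earliest priority filing: 28 February 1997.
Base term: 28 February 1997 + 21 years → 28 February 2018.
Opposition Stay Credit: +459 days → 2 June 2019.

2019-06-02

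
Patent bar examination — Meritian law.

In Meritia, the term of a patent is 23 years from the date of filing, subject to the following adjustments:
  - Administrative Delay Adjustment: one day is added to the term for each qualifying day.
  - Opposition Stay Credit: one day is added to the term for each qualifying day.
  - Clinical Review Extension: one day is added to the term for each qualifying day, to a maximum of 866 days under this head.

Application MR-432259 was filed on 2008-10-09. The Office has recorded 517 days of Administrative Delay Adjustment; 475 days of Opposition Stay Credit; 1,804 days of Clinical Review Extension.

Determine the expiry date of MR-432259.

2036-11-09

Base term: filing date + 23 years → 9 October 2031.
Administrative Delay Adjustment: +517 days → 9 March 2033.
Opposition Stay Credit: +475 days → 27 June 2034.
Clinical Review Extension: 1804 days claimed exceeds the 866-day cap, so +866 days → 9 November 2036.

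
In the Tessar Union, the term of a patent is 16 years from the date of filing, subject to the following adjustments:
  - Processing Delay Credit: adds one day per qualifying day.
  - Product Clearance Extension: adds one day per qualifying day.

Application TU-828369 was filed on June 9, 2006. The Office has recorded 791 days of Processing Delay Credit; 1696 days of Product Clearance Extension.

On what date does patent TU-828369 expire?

March 31, 2029

Base term: filing date + 16 years → 9 June 2022.
Processing Delay Credit: +791 days → 8 August 2024.
Product Clearance Extension: +1696 days → 31 March 2029.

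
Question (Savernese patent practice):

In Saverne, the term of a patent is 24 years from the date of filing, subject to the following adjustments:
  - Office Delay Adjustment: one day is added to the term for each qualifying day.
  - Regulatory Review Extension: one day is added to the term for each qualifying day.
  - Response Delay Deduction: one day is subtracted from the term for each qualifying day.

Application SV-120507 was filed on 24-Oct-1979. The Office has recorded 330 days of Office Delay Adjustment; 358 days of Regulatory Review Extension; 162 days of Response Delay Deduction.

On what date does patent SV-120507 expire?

2005-04-02

Base term: filing date + 24 years → 24 October 2003.
Office Delay Adjustment: +330 days → 18 September 2004.
Regulatory Review Extension: +358 days → 11 September 2005.
Response Delay Deduction: −162 days → 2 April 2005.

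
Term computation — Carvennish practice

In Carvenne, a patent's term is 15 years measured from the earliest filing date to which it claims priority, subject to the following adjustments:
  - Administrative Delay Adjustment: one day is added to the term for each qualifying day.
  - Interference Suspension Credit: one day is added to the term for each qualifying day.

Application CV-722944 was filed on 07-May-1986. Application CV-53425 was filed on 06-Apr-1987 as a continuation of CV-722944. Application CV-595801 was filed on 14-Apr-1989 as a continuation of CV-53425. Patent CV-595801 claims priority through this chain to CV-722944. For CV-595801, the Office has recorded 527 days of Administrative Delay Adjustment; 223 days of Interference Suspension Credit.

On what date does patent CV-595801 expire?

May 27, 2003

Earliest priority filing: 7 May 1986.
Base term: 7 May 1986 + 15 years → 7 May 2001.
Administrative Delay Adjustment: +527 days → 16 October 2002.
Interference Suspension Credit: +223 days → 27 May 2003.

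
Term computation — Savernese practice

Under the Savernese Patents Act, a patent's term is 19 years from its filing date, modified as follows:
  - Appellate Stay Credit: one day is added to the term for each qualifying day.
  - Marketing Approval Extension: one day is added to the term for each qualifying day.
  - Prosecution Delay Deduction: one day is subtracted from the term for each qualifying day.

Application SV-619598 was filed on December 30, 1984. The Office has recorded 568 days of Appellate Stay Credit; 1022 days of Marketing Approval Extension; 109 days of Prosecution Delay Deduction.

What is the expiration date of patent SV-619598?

2008-01-19

Base term: filing date + 19 years → 30 December 2003.
Appellate Stay Credit: +568 days → 20 July 2005.
Marketing Approval Extension: +1022 days → 7 May 2008.
Prosecution Delay Deduction: −109 days → 19 January 2008.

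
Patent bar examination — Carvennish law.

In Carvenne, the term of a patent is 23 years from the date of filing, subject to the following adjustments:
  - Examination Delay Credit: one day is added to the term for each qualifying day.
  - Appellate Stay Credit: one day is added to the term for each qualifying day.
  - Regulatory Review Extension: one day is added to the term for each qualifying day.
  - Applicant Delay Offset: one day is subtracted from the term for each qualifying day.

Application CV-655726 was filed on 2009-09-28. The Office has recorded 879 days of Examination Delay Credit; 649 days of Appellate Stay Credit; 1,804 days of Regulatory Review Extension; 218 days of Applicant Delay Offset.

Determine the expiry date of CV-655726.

Base term: filing date + 23 years → 28 September 2032.
Examination Delay Credit: +879 days → 24 February 2035.
Appellate Stay Credit: +649 days → 4 December 2036.
Regulatory Review Extension: +1804 days → 12 November 2041.
Applicant Delay Offset: −218 days → 8 April 2041.

2041-04-08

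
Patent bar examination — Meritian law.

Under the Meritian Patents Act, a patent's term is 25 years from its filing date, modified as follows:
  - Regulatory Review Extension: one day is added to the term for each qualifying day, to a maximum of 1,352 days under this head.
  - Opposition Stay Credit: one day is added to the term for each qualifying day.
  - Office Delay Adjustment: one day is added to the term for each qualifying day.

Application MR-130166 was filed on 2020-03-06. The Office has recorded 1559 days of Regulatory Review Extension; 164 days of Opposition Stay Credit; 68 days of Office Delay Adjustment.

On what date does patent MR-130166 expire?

July 7, 2049

Base term: filing date + 25 years → 6 March 2045.
Regulatory Review Extension: 1559 days claimed exceeds the 1352-day cap, so +1352 days → 17 November 2048.
Opposition Stay Credit: +164 days → 30 April 2049.
Office Delay Adjustment: +68 days → 7 July 2049.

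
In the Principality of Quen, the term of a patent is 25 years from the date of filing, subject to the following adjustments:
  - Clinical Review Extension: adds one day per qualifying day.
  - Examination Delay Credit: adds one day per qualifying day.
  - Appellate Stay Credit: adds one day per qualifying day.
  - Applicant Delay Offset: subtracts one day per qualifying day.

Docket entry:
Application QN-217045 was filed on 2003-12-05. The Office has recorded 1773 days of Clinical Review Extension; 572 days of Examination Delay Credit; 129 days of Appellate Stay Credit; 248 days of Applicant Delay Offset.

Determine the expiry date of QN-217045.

January 9, 2035

Base term: filing date + 25 years → 5 December 2028.
Clinical Review Extension: +1773 days → 13 October 2033.
Examination Delay Credit: +572 days → 8 May 2035.
Appellate Stay Credit: +129 days → 14 September 2035.
Applicant Delay Offset: −248 days → 9 January 2035.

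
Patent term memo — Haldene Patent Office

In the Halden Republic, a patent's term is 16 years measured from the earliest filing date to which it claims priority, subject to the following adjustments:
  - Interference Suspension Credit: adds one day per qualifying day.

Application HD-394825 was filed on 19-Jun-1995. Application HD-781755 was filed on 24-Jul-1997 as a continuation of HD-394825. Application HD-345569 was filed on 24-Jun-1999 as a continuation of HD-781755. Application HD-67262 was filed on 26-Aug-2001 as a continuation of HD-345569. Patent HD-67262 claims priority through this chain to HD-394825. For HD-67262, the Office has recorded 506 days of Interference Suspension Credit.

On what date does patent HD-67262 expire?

Earliest priority filing: 19 June 1995.
Base term: 19 June 1995 + 16 years → 19 June 2011.
Interference Suspension Credit: +506 days → 6 November 2012.

2012-11-06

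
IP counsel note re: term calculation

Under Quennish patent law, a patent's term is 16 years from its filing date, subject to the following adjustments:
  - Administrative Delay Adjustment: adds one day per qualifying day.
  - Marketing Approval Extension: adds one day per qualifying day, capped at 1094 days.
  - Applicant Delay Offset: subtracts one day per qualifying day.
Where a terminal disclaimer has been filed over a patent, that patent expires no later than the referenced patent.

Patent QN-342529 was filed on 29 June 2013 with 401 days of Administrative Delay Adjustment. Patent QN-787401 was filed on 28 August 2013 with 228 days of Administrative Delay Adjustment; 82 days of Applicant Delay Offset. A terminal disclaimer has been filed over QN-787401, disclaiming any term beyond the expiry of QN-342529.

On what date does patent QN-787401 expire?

Natural term of QN-787401:
  Base: filing + 16 years → 28 August 2029.
  Administrative Delay Adjustment: +228 days → 13 April 2030.
  Applicant Delay Offset: −82 days → 21 January 2030.
Expiry of referenced patent QN-342529:
  Base: filing + 16 years → 29 June 2029.
  Administrative Delay Adjustment: +401 days → 4 August 2030.
Terminal disclaimer: QN-787401 expires on the earlier of 21 January 2030 and 4 August 2030.

January 21, 2030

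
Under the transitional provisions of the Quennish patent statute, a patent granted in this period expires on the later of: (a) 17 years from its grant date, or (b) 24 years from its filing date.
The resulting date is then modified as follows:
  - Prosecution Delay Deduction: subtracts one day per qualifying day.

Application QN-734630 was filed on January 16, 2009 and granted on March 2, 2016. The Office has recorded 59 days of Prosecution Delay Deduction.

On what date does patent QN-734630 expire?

(a) grant + 17 years → 2 March 2033.
(b) filing + 24 years → 16 January 2033.
Later of the two: 2 March 2033.
Prosecution Delay Deduction: −59 days → 2 January 2033.

2033-01-02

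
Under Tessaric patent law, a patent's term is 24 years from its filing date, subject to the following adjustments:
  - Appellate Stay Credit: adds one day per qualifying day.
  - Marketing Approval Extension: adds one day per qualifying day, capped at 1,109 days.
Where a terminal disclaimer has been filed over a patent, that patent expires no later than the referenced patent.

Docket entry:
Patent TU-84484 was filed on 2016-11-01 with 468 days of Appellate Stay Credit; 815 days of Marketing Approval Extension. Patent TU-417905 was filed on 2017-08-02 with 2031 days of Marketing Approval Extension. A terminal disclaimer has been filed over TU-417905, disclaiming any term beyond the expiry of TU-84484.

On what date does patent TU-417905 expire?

Natural term of TU-417905:
  Base: filing + 24 years → 2 August 2041.
  Marketing Approval Extension: 2031 days claimed exceeds the 1109-day cap, so +1109 days → 15 August 2044.
Expiry of referenced patent TU-84484:
  Base: filing + 24 years → 1 November 2040.
  Appellate Stay Credit: +468 days → 12 February 2042.
  Marketing Approval Extension: 815 days (within the 1109-day cap) → +815 days → 7 May 2044.
Terminal disclaimer: TU-417905 expires on the earlier of 15 August 2044 and 7 May 2044.

2044-05-07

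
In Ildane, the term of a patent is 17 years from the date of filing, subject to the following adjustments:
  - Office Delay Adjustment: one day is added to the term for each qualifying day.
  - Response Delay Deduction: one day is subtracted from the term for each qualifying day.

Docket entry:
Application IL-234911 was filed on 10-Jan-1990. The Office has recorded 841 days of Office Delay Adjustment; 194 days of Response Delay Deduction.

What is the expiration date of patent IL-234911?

Base term: filing date + 17 years → 10 January 2007.
Office Delay Adjustment: +841 days → 30 April 2009.
Response Delay Deduction: −194 days → 18 October 2008.

2008-10-18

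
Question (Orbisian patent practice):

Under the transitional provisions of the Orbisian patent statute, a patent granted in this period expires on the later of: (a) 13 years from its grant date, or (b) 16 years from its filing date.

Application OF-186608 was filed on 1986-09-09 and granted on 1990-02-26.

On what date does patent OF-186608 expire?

(a) grant + 13 years → 26 February 2003.
(b) filing + 16 years → 9 September 2002.
Later of the two: 26 February 2003.

2003-02-26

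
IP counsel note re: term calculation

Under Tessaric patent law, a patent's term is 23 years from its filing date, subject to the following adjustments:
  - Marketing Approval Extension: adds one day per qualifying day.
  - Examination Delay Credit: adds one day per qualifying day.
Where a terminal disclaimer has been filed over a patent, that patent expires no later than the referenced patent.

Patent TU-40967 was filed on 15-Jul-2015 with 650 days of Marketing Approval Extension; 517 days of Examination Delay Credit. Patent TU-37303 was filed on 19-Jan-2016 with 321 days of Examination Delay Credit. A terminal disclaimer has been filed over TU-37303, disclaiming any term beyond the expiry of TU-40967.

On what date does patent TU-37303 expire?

Natural term of TU-37303:
  Base: filing + 23 years → 19 January 2039.
  Examination Delay Credit: +321 days → 6 December 2039.
Expiry of referenced patent TU-40967:
  Base: filing + 23 years → 15 July 2038.
  Marketing Approval Extension: +650 days → 25 April 2040.
  Examination Delay Credit: +517 days → 24 September 2041.
Terminal disclaimer: TU-37303 expires on the earlier of 6 December 2039 and 24 September 2041.

December 6, 2039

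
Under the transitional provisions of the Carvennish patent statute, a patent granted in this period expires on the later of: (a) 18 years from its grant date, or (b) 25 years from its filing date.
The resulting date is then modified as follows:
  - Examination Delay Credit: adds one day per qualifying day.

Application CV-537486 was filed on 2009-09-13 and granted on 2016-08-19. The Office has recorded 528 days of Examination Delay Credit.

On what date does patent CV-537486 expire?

February 23, 2036

(a) grant + 18 years → 19 August 2034.
(b) filing + 25 years → 13 September 2034.
Later of the two: 13 September 2034.
Examination Delay Credit: +528 days → 23 February 2036.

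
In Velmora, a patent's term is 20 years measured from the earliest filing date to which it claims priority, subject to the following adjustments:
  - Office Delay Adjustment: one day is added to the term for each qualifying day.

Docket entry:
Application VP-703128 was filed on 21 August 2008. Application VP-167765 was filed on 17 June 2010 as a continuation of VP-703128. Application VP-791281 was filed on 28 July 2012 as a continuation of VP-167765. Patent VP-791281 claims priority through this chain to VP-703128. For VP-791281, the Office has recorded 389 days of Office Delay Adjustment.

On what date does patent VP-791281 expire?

September 14, 2029

Earliest priority filing: 21 August 2008.
Base term: 21 August 2008 + 20 years → 21 August 2028.
Office Delay Adjustment: +389 days → 14 September 2029.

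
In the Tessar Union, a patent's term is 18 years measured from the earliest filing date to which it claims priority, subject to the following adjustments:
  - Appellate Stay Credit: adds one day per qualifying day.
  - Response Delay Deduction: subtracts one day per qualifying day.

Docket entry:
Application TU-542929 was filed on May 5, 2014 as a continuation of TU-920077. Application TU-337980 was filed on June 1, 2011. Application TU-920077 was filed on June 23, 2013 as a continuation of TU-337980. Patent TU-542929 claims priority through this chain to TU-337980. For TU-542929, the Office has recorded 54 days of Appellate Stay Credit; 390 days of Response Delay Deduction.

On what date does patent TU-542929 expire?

2028-06-30

Earliest priority filing: 1 June 2011.
Base term: 1 June 2011 + 18 years → 1 June 2029.
Appellate Stay Credit: +54 days → 25 July 2029.
Response Delay Deduction: −390 days → 30 June 2028.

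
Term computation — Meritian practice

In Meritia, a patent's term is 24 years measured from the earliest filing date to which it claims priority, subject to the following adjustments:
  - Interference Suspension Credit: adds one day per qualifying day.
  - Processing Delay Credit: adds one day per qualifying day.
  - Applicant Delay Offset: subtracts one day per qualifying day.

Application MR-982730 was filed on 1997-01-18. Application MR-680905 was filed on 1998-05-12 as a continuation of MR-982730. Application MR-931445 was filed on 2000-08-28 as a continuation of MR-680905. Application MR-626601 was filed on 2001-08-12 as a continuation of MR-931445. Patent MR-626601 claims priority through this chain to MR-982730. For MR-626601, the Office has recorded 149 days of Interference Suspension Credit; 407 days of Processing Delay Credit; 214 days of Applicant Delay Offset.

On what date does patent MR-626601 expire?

Earliest priority filing: 18 January 1997.
Base term: 18 January 1997 + 24 years → 18 January 2021.
Interference Suspension Credit: +149 days → 16 June 2021.
Processing Delay Credit: +407 days → 28 July 2022.
Applicant Delay Offset: −214 days → 26 December 2021.

December 26, 2021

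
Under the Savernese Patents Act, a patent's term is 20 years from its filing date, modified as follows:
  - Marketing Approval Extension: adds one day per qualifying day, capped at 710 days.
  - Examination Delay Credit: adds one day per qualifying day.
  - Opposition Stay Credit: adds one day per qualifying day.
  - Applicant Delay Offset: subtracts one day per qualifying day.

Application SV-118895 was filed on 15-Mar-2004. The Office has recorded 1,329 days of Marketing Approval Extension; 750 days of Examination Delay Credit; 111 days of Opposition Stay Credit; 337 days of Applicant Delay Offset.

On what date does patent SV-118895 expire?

Base term: filing date + 20 years → 15 March 2024.
Marketing Approval Extension: 1329 days claimed exceeds the 710-day cap, so +710 days → 23 February 2026.
Examination Delay Credit: +750 days → 14 March 2028.
Opposition Stay Credit: +111 days → 3 July 2028.
Applicant Delay Offset: −337 days → 1 August 2027.

August 1, 2027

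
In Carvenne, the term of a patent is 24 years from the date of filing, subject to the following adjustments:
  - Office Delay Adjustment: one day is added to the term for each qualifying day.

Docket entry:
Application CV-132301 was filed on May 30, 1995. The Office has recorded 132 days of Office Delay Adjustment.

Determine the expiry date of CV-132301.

October 9, 2019

Base term: filing date + 24 years → 30 May 2019.
Office Delay Adjustment: +132 days → 9 October 2019.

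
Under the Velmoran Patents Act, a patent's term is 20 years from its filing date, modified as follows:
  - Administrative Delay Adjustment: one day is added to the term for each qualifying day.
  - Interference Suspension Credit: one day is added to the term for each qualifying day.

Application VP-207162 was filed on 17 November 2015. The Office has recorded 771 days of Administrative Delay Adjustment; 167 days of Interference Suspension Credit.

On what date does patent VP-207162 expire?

Base term: filing date + 20 years → 17 November 2035.
Administrative Delay Adjustment: +771 days → 27 December 2037.
Interference Suspension Credit: +167 days → 12 June 2038.

2038-06-12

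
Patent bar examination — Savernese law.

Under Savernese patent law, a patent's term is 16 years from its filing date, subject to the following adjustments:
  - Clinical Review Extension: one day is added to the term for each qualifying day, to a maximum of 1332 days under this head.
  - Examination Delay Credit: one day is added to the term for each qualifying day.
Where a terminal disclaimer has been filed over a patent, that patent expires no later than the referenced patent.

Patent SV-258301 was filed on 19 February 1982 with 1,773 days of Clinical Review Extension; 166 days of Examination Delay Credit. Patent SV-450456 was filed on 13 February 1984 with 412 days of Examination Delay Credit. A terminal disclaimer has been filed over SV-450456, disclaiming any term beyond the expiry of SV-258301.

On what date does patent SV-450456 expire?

March 31, 2001

Natural term of SV-450456:
  Base: filing + 16 years → 13 February 2000.
  Examination Delay Credit: +412 days → 31 March 2001.
Expiry of referenced patent SV-258301:
  Base: filing + 16 years → 19 February 1998.
  Clinical Review Extension: 1773 days claimed exceeds the 1332-day cap, so +1332 days → 13 October 2001.
  Examination Delay Credit: +166 days → 28 March 2002.
Terminal disclaimer: SV-450456 expires on the earlier of 31 March 2001 and 28 March 2002.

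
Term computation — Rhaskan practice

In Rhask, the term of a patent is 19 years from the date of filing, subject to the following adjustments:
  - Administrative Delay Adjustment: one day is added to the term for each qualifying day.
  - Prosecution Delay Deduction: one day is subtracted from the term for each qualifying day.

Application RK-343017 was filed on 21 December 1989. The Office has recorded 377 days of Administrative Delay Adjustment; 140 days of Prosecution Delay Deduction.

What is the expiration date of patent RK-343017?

Base term: filing date + 19 years → 21 December 2008.
Administrative Delay Adjustment: +377 days → 2 January 2010.
Prosecution Delay Deduction: −140 days → 15 August 2009.

August 15, 2009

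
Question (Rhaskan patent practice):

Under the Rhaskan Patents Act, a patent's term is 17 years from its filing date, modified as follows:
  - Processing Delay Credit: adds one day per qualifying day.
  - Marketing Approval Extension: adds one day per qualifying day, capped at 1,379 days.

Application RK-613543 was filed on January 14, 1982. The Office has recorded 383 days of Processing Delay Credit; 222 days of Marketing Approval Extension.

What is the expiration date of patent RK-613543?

September 10, 2000

Base term: filing date + 17 years → 14 January 1999.
Processing Delay Credit: +383 days → 1 February 2000.
Marketing Approval Extension: 222 days (within the 1379-day cap) → +222 days → 10 September 2000.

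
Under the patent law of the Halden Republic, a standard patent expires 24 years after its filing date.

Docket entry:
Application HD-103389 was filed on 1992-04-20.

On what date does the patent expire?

Filing date + 24 years → 20 April 2016.

April 20, 2016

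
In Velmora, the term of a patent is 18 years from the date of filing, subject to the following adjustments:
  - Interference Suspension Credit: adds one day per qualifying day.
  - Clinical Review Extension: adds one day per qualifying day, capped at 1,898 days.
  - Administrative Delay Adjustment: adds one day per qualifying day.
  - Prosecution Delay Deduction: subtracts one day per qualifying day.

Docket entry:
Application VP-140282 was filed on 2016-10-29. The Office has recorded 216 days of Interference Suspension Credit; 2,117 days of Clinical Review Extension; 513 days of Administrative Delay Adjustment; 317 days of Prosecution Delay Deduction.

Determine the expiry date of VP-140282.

2041-02-24

Base term: filing date + 18 years → 29 October 2034.
Interference Suspension Credit: +216 days → 2 June 2035.
Clinical Review Extension: 2117 days claimed exceeds the 1898-day cap, so +1898 days → 12 August 2040.
Administrative Delay Adjustment: +513 days → 7 January 2042.
Prosecution Delay Deduction: −317 days → 24 February 2041.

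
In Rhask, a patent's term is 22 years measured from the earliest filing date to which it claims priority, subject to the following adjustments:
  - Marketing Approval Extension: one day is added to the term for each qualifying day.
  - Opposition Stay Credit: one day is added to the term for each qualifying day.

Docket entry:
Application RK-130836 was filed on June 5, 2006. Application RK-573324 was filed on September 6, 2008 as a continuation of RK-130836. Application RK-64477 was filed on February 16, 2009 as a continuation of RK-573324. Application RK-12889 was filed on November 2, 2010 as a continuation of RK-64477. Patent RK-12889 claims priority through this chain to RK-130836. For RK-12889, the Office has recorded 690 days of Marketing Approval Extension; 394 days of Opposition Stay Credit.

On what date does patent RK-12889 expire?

Earliest priority filing: 5 June 2006.
Base term: 5 June 2006 + 22 years → 5 June 2028.
Marketing Approval Extension: +690 days → 26 April 2030.
Opposition Stay Credit: +394 days → 25 May 2031.

2031-05-25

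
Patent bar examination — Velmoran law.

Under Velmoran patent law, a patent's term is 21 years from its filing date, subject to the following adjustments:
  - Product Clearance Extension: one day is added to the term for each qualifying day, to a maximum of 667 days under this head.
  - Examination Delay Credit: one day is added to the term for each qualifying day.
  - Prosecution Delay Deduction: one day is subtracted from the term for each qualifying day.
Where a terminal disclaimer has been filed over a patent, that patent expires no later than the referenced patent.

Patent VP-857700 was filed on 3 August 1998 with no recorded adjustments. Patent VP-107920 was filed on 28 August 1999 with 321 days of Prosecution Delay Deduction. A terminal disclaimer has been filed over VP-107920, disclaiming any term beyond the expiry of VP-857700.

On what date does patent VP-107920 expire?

Natural term of VP-107920:
  Base: filing + 21 years → 28 August 2020.
  Prosecution Delay Deduction: −321 days → 12 October 2019.
Expiry of referenced patent VP-857700:
  Base: filing + 21 years → 3 August 2019.
Terminal disclaimer: VP-107920 expires on the earlier of 12 October 2019 and 3 August 2019.

August 3, 2019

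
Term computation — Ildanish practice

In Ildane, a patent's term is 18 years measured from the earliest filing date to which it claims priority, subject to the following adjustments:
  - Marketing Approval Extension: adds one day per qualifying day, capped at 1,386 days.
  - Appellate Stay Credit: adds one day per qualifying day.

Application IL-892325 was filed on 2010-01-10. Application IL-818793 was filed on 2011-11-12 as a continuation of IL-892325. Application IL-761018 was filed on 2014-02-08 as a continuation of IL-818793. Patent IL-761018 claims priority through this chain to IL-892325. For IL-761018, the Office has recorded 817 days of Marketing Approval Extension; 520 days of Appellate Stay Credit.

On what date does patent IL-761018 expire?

September 8, 2031

Earliest priority filing: 10 January 2010.
Base term: 10 January 2010 + 18 years → 10 January 2028.
Marketing Approval Extension: 817 days (within the 1386-day cap) → +817 days → 6 April 2030.
Appellate Stay Credit: +520 days → 8 September 2031.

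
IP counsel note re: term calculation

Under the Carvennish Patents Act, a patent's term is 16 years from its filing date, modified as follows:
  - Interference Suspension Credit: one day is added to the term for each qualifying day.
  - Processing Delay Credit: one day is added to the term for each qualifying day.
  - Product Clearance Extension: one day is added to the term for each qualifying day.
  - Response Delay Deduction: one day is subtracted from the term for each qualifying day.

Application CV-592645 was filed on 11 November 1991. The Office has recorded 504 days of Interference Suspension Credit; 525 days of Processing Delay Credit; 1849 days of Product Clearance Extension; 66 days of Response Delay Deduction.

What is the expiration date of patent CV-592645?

Base term: filing date + 16 years → 11 November 2007.
Interference Suspension Credit: +504 days → 29 March 2009.
Processing Delay Credit: +525 days → 5 September 2010.
Product Clearance Extension: +1849 days → 28 September 2015.
Response Delay Deduction: −66 days → 24 July 2015.

July 24, 2015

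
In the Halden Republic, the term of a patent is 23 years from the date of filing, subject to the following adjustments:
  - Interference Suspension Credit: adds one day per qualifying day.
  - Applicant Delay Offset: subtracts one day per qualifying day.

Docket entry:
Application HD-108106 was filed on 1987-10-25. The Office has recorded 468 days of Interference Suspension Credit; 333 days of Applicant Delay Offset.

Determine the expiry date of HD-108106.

Base term: filing date + 23 years → 25 October 2010.
Interference Suspension Credit: +468 days → 5 February 2012.
Applicant Delay Offset: −333 days → 9 March 2011.

March 9, 2011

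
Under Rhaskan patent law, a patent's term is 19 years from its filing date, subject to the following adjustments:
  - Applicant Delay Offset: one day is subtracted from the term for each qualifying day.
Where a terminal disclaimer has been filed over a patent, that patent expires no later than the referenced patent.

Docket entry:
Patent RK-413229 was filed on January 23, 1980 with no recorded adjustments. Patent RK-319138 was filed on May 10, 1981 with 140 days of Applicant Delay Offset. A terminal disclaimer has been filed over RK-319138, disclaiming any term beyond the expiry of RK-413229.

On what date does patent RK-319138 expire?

Natural term of RK-319138:
  Base: filing + 19 years → 10 May 2000.
  Applicant Delay Offset: −140 days → 22 December 1999.
Expiry of referenced patent RK-413229:
  Base: filing + 19 years → 23 January 1999.
Terminal disclaimer: RK-319138 expires on the earlier of 22 December 1999 and 23 January 1999.

January 23, 1999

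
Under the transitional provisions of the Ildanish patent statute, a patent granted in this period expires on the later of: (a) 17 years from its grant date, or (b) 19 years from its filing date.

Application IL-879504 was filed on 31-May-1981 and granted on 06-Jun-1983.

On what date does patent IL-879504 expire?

2000-06-06

(a) grant + 17 years → 6 June 2000.
(b) filing + 19 years → 31 May 2000.
Later of the two: 6 June 2000.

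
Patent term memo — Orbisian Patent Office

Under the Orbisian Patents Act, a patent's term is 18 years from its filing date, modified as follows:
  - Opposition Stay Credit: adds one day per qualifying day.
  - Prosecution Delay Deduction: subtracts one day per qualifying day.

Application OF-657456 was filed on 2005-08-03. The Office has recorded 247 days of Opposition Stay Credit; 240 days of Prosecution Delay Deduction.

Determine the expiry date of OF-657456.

August 10, 2023

Base term: filing date + 18 years → 3 August 2023.
Opposition Stay Credit: +247 days → 6 April 2024.
Prosecution Delay Deduction: −240 days → 10 August 2023.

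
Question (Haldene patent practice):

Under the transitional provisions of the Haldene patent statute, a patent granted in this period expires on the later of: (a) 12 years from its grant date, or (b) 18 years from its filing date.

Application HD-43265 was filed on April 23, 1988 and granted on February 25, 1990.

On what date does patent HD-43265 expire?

2006-04-23

(a) grant + 12 years → 25 February 2002.
(b) filing + 18 years → 23 April 2006.
Later of the two: 23 April 2006.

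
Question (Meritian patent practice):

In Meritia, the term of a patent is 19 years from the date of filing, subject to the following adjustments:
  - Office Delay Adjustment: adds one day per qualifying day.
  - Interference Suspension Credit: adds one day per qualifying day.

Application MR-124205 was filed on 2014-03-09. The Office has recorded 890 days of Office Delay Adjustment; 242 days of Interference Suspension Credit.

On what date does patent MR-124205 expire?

Base term: filing date + 19 years → 9 March 2033.
Office Delay Adjustment: +890 days → 16 August 2035.
Interference Suspension Credit: +242 days → 14 April 2036.

2036-04-14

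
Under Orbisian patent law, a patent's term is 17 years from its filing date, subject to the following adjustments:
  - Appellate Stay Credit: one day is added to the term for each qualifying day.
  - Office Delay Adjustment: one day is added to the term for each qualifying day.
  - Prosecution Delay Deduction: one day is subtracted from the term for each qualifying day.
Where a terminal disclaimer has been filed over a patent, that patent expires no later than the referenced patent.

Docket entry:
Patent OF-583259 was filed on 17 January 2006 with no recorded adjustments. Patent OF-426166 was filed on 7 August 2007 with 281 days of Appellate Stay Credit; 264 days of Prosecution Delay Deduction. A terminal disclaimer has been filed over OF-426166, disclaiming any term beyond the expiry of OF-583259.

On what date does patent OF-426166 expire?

Natural term of OF-426166:
  Base: filing + 17 years → 7 August 2024.
  Appellate Stay Credit: +281 days → 15 May 2025.
  Prosecution Delay Deduction: −264 days → 24 August 2024.
Expiry of referenced patent OF-583259:
  Base: filing + 17 years → 17 January 2023.
Terminal disclaimer: OF-426166 expires on the earlier of 24 August 2024 and 17 January 2023.

January 17, 2023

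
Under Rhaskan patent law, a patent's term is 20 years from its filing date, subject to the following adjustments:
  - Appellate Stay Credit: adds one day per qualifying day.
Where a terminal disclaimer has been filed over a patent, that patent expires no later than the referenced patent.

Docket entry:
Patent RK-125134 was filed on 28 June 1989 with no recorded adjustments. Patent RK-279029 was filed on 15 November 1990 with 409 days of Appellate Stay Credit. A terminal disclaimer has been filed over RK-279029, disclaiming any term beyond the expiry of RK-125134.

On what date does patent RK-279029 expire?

Natural term of RK-279029:
  Base: filing + 20 years → 15 November 2010.
  Appellate Stay Credit: +409 days → 29 December 2011.
Expiry of referenced patent RK-125134:
  Base: filing + 20 years → 28 June 2009.
Terminal disclaimer: RK-279029 expires on the earlier of 29 December 2011 and 28 June 2009.

2009-06-28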